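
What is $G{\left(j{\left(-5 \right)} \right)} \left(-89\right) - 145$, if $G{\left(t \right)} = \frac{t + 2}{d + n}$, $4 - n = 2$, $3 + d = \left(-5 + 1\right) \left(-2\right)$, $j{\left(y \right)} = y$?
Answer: $- \frac{748}{7} \approx -106.86$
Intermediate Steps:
$d = 5$ ($d = -3 + \left(-5 + 1\right) \left(-2\right) = -3 - -8 = -3 + 8 = 5$)
$n = 2$ ($n = 4 - 2 = 2$)
$G{\left(t \right)} = \frac{2}{7} + \frac{t}{7}$ ($G{\left(t \right)} = \frac{t + 2}{5 + 2} = \frac{2 + t}{7} = \left(2 + t\right) \frac{1}{7} = \frac{2}{7} + \frac{t}{7}$)
$G{\left(j{\left(-5 \right)} \right)} \left(-89\right) - 145 = \left(\frac{2}{7} + \frac{1}{7} \left(-5\right)\right) \left(-89\right) - 145 = \left(\frac{2}{7} - \frac{5}{7}\right) \left(-89\right) - 145 = \left(- \frac{3}{7}\right) \left(-89\right) - 145 = \frac{267}{7} - 145 = - \frac{748}{7}$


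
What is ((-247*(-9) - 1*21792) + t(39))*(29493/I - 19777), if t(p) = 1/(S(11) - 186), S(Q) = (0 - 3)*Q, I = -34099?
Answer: 2890239943674592/7467681 ≈ 3.8703e+8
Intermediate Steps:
S(Q) = -3*Q
t(p) = -1/219 (t(p) = 1/(-3*11 - 186) = 1/(-33 - 186) = 1/(-219) = -1/219)
((-247*(-9) - 1*21792) + t(39))*(29493/I - 19777) = ((-247*(-9) - 1*21792) - 1/219)*(29493/(-34099) - 19777) = ((2223 - 21792) - 1/219)*(29493*(-1/34099) - 19777) = (-19569 - 1/219)*(-29493/34099 - 19777) = -4285612/219*(-674405416/34099) = 2890239943674592/7467681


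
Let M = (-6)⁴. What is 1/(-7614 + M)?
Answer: -1/6318 ≈ -0.00015828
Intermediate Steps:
M = 1296
1/(-7614 + M) = 1/(-7614 + 1296) = 1/(-6318) = -1/6318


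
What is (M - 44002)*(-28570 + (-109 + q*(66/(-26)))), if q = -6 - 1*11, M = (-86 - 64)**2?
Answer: 615727964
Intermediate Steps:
M = 22500 (M = (-150)**2 = 22500)
q = -17 (q = -6 - 11 = -17)
(M - 44002)*(-28570 + (-109 + q*(66/(-26)))) = (22500 - 44002)*(-28570 + (-109 - 1122/(-26))) = -21502*(-28570 + (-109 - 1122*(-1)/26)) = -21502*(-28570 + (-109 - 17*(-33/13))) = -21502*(-28570 + (-109 + 561/13)) = -21502*(-28570 - 856/13) = -21502*(-372266/13) = 615727964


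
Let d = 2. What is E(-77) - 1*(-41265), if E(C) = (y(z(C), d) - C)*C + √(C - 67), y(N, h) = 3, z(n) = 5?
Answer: 35105 + 12*I ≈ 35105.0 + 12.0*I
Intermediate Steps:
E(C) = √(-67 + C) + C*(3 - C) (E(C) = (3 - C)*C + √(C - 67) = C*(3 - C) + √(-67 + C) = √(-67 + C) + C*(3 - C))
E(-77) - 1*(-41265) = (√(-67 - 77) - 1*(-77)² + 3*(-77)) - 1*(-41265) = (√(-144) - 1*5929 - 231) + 41265 = (12*I - 5929 - 231) + 41265 = (-6160 + 12*I) + 41265 = 35105 + 12*I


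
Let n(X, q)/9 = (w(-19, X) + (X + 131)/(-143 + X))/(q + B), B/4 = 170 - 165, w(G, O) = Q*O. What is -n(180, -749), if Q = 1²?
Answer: 6971/2997 ≈ 2.3260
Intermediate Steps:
Q = 1
w(G, O) = O (w(G, O) = 1*O = O)
B = 20 (B = 4*(170 - 165) = 4*5 = 20)
n(X, q) = 9*(X + (131 + X)/(-143 + X))/(20 + q) (n(X, q) = 9*((X + (X + 131)/(-143 + X))/(q + 20)) = 9*((X + (131 + X)/(-143 + X))/(20 + q)) = 9*(X + (131 + X)/(-143 + X))/(20 + q))
-n(180, -749) = -9*(131 + 180² - 142*180)/(-2860 - 143*(-749) + 20*180 + 180*(-749)) = -9*(131 + 32400 - 25560)/(-2860 + 107107 + 3600 - 134820) = -9*6971/(-26973) = -9*(-1)*6971/26973 = -1*(-6971/2997) = 6971/2997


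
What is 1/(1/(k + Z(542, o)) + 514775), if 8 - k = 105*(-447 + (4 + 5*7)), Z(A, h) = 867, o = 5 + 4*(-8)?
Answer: 43715/22503389126 ≈ 1.9426e-6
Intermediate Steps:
o = -27 (o = 5 - 32 = -27)
k = 42848 (k = 8 - 105*(-447 + (4 + 5*7)) = 8 - 105*(-447 + (4 + 35)) = 8 - 105*(-447 + 39) = 8 - 105*(-408) = 8 - 1*(-42840) = 8 + 42840 = 42848)
1/(1/(k + Z(542, o)) + 514775) = 1/(1/(42848 + 867) + 514775) = 1/(1/43715 + 514775) = 1/(22503389126/43715) = 43715/22503389126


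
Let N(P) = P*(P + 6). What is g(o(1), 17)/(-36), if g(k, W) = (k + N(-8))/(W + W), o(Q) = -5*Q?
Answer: -11/1224 ≈ -0.0089869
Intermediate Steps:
N(P) = P*(6 + P)
g(k, W) = (16 + k)/(2*W) (g(k, W) = (k - 8*(6 - 8))/(W + W) = (k - 8*(-2))/((2*W)) = (k + 16)*(1/(2*W)) = (16 + k)*(1/(2*W)) = (16 + k)/(2*W))
g(o(1), 17)/(-36) = ((½)*(16 - 5*1)/17)/(-36) = ((½)*(1/17)*(16 - 5))*(-1/36) = ((½)*(1/17)*11)*(-1/36) = (11/34)*(-1/36) = -11/1224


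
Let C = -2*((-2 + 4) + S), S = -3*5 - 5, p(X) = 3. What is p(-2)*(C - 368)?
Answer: -996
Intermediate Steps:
S = -20 (S = -15 - 5 = -20)
C = 36 (C = -2*((-2 + 4) - 20) = -2*(2 - 20) = -2*(-18) = 36)
p(-2)*(C - 368) = 3*(36 - 368) = 3*(-332) = -996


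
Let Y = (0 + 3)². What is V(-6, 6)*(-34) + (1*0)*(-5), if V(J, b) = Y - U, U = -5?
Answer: -476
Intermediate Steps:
Y = 9 (Y = 3² = 9)
V(J, b) = 14 (V(J, b) = 9 - 1*(-5) = 9 + 5 = 14)
V(-6, 6)*(-34) + (1*0)*(-5) = 14*(-34) + (1*0)*(-5) = -476 + 0*(-5) = -476 + 0 = -476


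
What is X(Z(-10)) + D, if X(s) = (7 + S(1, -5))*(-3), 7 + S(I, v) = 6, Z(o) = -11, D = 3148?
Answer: 3130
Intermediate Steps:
S(I, v) = -1 (S(I, v) = -7 + 6 = -1)
X(s) = -18 (X(s) = (7 - 1)*(-3) = 6*(-3) = -18)
X(Z(-10)) + D = -18 + 3148 = 3130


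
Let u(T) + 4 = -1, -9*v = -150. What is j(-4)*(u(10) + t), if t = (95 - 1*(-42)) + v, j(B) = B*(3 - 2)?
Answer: -1784/3 ≈ -594.67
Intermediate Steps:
j(B) = B (j(B) = B*1 = B)
v = 50/3 (v = -1/9*(-150) = 50/3 ≈ 16.667)
u(T) = -5 (u(T) = -4 - 1 = -5)
t = 461/3 (t = (95 - 1*(-42)) + 50/3 = (95 + 42) + 50/3 = 137 + 50/3 = 461/3 ≈ 153.67)
j(-4)*(u(10) + t) = -4*(-5 + 461/3) = -4*446/3 = -1784/3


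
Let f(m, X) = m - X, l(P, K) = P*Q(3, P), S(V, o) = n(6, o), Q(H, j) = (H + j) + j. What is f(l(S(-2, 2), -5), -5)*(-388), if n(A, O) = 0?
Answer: -1940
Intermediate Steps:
Q(H, j) = H + 2*j
S(V, o) = 0
l(P, K) = P*(3 + 2*P)
f(l(S(-2, 2), -5), -5)*(-388) = (0*(3 + 2*0) - 1*(-5))*(-388) = (0*(3 + 0) + 5)*(-388) = (0*3 + 5)*(-388) = (0 + 5)*(-388) = 5*(-388) = -1940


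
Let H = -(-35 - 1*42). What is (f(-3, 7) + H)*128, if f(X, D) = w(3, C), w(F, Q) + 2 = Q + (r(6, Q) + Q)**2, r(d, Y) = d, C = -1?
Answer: 12672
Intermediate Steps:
w(F, Q) = -2 + Q + (6 + Q)**2 (w(F, Q) = -2 + (Q + (6 + Q)**2) = -2 + Q + (6 + Q)**2)
f(X, D) = 22 (f(X, D) = -2 - 1 + (6 - 1)**2 = -2 - 1 + 5**2 = -2 - 1 + 25 = 22)
H = 77 (H = -(-35 - 42) = -1*(-77) = 77)
(f(-3, 7) + H)*128 = (22 + 77)*128 = 99*128 = 12672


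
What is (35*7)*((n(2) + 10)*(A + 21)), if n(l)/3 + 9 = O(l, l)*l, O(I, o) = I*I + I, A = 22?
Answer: 200165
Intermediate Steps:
O(I, o) = I + I² (O(I, o) = I² + I = I + I²)
n(l) = -27 + 3*l²*(1 + l) (n(l) = -27 + 3*((l*(1 + l))*l) = -27 + 3*(l²*(1 + l)) = -27 + 3*l²*(1 + l))
(35*7)*((n(2) + 10)*(A + 21)) = (35*7)*(((-27 + 3*2²*(1 + 2)) + 10)*(22 + 21)) = 245*(((-27 + 3*4*3) + 10)*43) = 245*(((-27 + 36) + 10)*43) = 245*((9 + 10)*43) = 245*(19*43) = 245*817 = 200165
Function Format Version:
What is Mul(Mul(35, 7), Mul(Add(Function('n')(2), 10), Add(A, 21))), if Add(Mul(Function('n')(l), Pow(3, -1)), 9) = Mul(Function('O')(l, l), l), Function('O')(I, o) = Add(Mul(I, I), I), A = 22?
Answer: 200165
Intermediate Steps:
Function('O')(I, o) = Add(I, Pow(I, 2)) (Function('O')(I, o) = Add(Pow(I, 2), I) = Add(I, Pow(I, 2)))
Function('n')(l) = Add(-27, Mul(3, Pow(l, 2), Add(1, l))) (Function('n')(l) = Add(-27, Mul(3, Mul(Mul(l, Add(1, l)), l))) = Add(-27, Mul(3, Mul(Pow(l, 2), Add(1, l)))) = Add(-27, Mul(3, Pow(l, 2), Add(1, l))))
Mul(Mul(35, 7), Mul(Add(Function('n')(2), 10), Add(A, 21))) = Mul(Mul(35, 7), Mul(Add(Add(-27, Mul(3, Pow(2, 2), Add(1, 2))), 10), Add(22, 21))) = Mul(245, Mul(Add(Add(-27, Mul(3, 4, 3)), 10), 43)) = Mul(245, Mul(Add(Add(-27, 36), 10), 43)) = Mul(245, Mul(Add(9, 10), 43)) = Mul(245, Mul(19, 43)) = Mul(245, 817) = 200165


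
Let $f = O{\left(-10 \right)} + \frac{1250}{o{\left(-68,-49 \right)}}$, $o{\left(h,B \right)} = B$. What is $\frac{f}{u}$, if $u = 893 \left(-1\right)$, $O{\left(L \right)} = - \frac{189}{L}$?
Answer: $\frac{3239}{437570} \approx 0.0074022$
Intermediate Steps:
$f = - \frac{3239}{490}$ ($f = - \frac{189}{-10} + \frac{1250}{-49} = \left(-189\right) \left(- \frac{1}{10}\right) + 1250 \left(- \frac{1}{49}\right) = \frac{189}{10} - \frac{1250}{49} = - \frac{3239}{490} \approx -6.6102$)
$u = -893$
$\frac{f}{u} = - \frac{3239}{490 \left(-893\right)} = \left(- \frac{3239}{490}\right) \left(- \frac{1}{893}\right) = \frac{3239}{437570}$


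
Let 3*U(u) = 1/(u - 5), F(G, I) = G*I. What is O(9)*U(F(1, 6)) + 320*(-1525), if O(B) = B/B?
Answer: -1463999/3 ≈ -4.8800e+5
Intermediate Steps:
O(B) = 1
U(u) = 1/(3*(-5 + u)) (U(u) = 1/(3*(u - 5)) = 1/(3*(-5 + u)))
O(9)*U(F(1, 6)) + 320*(-1525) = 1*(1/(3*(-5 + 1*6))) + 320*(-1525) = 1*(1/(3*(-5 + 6))) - 488000 = 1*((1/3)/1) - 488000 = 1*((1/3)*1) - 488000 = 1*(1/3) - 488000 = 1/3 - 488000 = -1463999/3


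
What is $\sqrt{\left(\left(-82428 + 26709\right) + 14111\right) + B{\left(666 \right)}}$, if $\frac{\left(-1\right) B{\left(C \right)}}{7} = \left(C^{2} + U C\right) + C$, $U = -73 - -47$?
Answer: $5 i \sqrt{121198} \approx 1740.7 i$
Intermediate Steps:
$U = -26$ ($U = -73 + 47 = -26$)
$B{\left(C \right)} = - 7 C^{2} + 175 C$ ($B{\left(C \right)} = - 7 \left(\left(C^{2} - 26 C\right) + C\right) = - 7 \left(C^{2} - 25 C\right) = - 7 C^{2} + 175 C$)
$\sqrt{\left(\left(-82428 + 26709\right) + 14111\right) + B{\left(666 \right)}} = \sqrt{\left(\left(-82428 + 26709\right) + 14111\right) + 7 \cdot 666 \left(25 - 666\right)} = \sqrt{\left(-55719 + 14111\right) + 7 \cdot 666 \left(25 - 666\right)} = \sqrt{-41608 + 7 \cdot 666 \left(-641\right)} = \sqrt{-41608 - 2988342} = \sqrt{-3029950} = 5 i \sqrt{121198}$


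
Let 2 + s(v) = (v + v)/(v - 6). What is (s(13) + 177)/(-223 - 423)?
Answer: -1251/4522 ≈ -0.27665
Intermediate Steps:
s(v) = -2 + 2*v/(-6 + v) (s(v) = -2 + (v + v)/(v - 6) = -2 + (2*v)/(-6 + v) = -2 + 2*v/(-6 + v))
(s(13) + 177)/(-223 - 423) = (12/(-6 + 13) + 177)/(-223 - 423) = (12/7 + 177)/(-646) = (12*(⅐) + 177)*(-1/646) = (12/7 + 177)*(-1/646) = (1251/7)*(-1/646) = -1251/4522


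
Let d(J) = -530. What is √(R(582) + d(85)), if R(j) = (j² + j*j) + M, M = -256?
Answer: √676662 ≈ 822.59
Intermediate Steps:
R(j) = -256 + 2*j² (R(j) = (j² + j*j) - 256 = (j² + j²) - 256 = 2*j² - 256 = -256 + 2*j²)
√(R(582) + d(85)) = √((-256 + 2*582²) - 530) = √((-256 + 2*338724) - 530) = √((-256 + 677448) - 530) = √(677192 - 530) = √676662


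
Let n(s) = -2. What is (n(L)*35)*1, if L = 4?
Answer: -70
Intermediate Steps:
(n(L)*35)*1 = -2*35*1 = -70*1 = -70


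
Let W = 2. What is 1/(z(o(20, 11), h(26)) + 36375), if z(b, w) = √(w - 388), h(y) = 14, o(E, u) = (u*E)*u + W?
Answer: 36375/1323140999 - I*√374/1323140999 ≈ 2.7491e-5 - 1.4616e-8*I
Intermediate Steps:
o(E, u) = 2 + E*u² (o(E, u) = (u*E)*u + 2 = (E*u)*u + 2 = E*u² + 2 = 2 + E*u²)
z(b, w) = √(-388 + w)
1/(z(o(20, 11), h(26)) + 36375) = 1/(√(-388 + 14) + 36375) = 1/(√(-374) + 36375) = 1/(I*√374 + 36375) = 1/(36375 + I*√374)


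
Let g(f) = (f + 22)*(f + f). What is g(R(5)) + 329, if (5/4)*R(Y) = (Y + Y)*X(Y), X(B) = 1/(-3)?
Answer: 2033/9 ≈ 225.89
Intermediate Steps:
X(B) = -⅓
R(Y) = -8*Y/15 (R(Y) = 4*((Y + Y)*(-⅓))/5 = 4*((2*Y)*(-⅓))/5 = 4*(-2*Y/3)/5 = -8*Y/15)
g(f) = 2*f*(22 + f) (g(f) = (22 + f)*(2*f) = 2*f*(22 + f))
g(R(5)) + 329 = 2*(-8/15*5)*(22 - 8/15*5) + 329 = 2*(-8/3)*(22 - 8/3) + 329 = 2*(-8/3)*(58/3) + 329 = -928/9 + 329 = 2033/9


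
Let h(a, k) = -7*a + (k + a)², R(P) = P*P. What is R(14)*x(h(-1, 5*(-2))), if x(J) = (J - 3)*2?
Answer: 49000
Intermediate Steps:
R(P) = P²
h(a, k) = (a + k)² - 7*a (h(a, k) = -7*a + (a + k)² = (a + k)² - 7*a)
x(J) = -6 + 2*J (x(J) = (-3 + J)*2 = -6 + 2*J)
R(14)*x(h(-1, 5*(-2))) = 14²*(-6 + 2*((-1 + 5*(-2))² - 7*(-1))) = 196*(-6 + 2*((-1 - 10)² + 7)) = 196*(-6 + 2*((-11)² + 7)) = 196*(-6 + 2*(121 + 7)) = 196*(-6 + 2*128) = 196*(-6 + 256) = 196*250 = 49000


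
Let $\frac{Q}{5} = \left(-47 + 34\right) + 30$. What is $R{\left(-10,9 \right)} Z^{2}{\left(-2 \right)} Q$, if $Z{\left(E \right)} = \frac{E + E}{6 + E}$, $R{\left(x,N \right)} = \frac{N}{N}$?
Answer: $85$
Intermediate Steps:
$R{\left(x,N \right)} = 1$
$Z{\left(E \right)} = \frac{2 E}{6 + E}$
$Q = 85$ ($Q = 5 \left(\left(-47 + 34\right) + 30\right) = 5 \left(-13 + 30\right) = 5 \cdot 17 = 85$)
$R{\left(-10,9 \right)} Z^{2}{\left(-2 \right)} Q = 1 \left(2 \left(-2\right) \frac{1}{6 - 2}\right)^{2} \cdot 85 = 1 \left(2 \left(-2\right) \frac{1}{4}\right)^{2} \cdot 85 = 1 \left(-1\right)^{2} \cdot 85 = 1 \cdot 1 \cdot 85 = 1 \cdot 85 = 85$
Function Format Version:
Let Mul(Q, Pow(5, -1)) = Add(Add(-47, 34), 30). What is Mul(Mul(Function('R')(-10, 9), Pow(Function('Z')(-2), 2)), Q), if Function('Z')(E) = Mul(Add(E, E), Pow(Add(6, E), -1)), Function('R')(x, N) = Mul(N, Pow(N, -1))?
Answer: 85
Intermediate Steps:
Function('R')(x, N) = 1
Function('Z')(E) = Mul(2, E, Pow(Add(6, E), -1)) (Function('Z')(E) = Mul(Mul(2, E), Pow(Add(6, E), -1)) = Mul(2, E, Pow(Add(6, E), -1)))
Q = 85 (Q = Mul(5, Add(Add(-47, 34), 30)) = Mul(5, Add(-13, 30)) = Mul(5, 17) = 85)
Mul(Mul(Function('R')(-10, 9), Pow(Function('Z')(-2), 2)), Q) = Mul(Mul(1, Pow(Mul(2, -2, Pow(Add(6, -2), -1)), 2)), 85) = Mul(Mul(1, Pow(Mul(2, -2, Pow(4, -1)), 2)), 85) = Mul(Mul(1, Pow(Mul(2, -2, Rational(1, 4)), 2)), 85) = Mul(Mul(1, Pow(-1, 2)), 85) = Mul(Mul(1, 1), 85) = Mul(1, 85) = 85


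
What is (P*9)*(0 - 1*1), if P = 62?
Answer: -558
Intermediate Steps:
(P*9)*(0 - 1*1) = (62*9)*(0 - 1*1) = 558*(0 - 1) = 558*(-1) = -558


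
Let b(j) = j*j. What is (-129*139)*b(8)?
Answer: -1147584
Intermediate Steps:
b(j) = j²
(-129*139)*b(8) = -129*139*8² = -17931*64 = -1147584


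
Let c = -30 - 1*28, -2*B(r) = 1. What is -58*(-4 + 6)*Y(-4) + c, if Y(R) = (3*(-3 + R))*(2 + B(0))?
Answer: 3596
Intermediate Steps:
B(r) = -½ (B(r) = -½*1 = -½)
Y(R) = -27/2 + 9*R/2 (Y(R) = (3*(-3 + R))*(2 - ½) = (-9 + 3*R)*(3/2) = -27/2 + 9*R/2)
c = -58 (c = -30 - 28 = -58)
-58*(-4 + 6)*Y(-4) + c = -58*(-4 + 6)*(-27/2 + (9/2)*(-4)) - 58 = -116*(-27/2 - 18) - 58 = -116*(-63)/2 - 58 = -58*(-63) - 58 = 3654 - 58 = 3596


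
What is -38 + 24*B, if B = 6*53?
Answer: 7594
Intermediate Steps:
B = 318
-38 + 24*B = -38 + 24*318 = -38 + 7632 = 7594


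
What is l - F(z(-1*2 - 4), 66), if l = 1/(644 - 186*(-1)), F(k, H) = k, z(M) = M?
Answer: 4981/830 ≈ 6.0012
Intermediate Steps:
l = 1/830 (l = 1/(644 + 186) = 1/830 ≈ 0.0012048)
l - F(z(-1*2 - 4), 66) = 1/830 - (-1*2 - 4) = 1/830 - (-2 - 4) = 1/830 - 1*(-6) = 1/830 + 6 = 4981/830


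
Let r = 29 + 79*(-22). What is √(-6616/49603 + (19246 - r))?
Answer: √51558561023147/49603 ≈ 144.76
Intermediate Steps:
r = -1709 (r = 29 - 1738 = -1709)
√(-6616/49603 + (19246 - r)) = √(-6616/49603 + (19246 - 1*(-1709))) = √(-6616*1/49603 + (19246 + 1709)) = √(-6616/49603 + 20955) = √(1039424249/49603) = √51558561023147/49603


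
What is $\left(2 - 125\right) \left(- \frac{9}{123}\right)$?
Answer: $9$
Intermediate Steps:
$\left(2 - 125\right) \left(- \frac{9}{123}\right) = - 123 \left(\left(-9\right) \frac{1}{123}\right) = \left(-123\right) \left(- \frac{3}{41}\right) = 9$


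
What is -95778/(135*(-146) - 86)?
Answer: 47889/9898 ≈ 4.8382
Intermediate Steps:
-95778/(135*(-146) - 86) = -95778/(-19710 - 86) = -95778/(-19796) = -95778*(-1/19796) = 47889/9898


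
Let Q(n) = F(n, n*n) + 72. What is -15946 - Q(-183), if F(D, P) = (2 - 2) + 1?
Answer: -16019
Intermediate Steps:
F(D, P) = 1 (F(D, P) = 0 + 1 = 1)
Q(n) = 73 (Q(n) = 1 + 72 = 73)
-15946 - Q(-183) = -15946 - 1*73 = -15946 - 73 = -16019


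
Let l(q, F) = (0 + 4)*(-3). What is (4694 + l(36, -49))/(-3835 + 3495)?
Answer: -2341/170 ≈ -13.771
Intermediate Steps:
l(q, F) = -12 (l(q, F) = 4*(-3) = -12)
(4694 + l(36, -49))/(-3835 + 3495) = (4694 - 12)/(-3835 + 3495) = 4682/(-340) = 4682*(-1/340) = -2341/170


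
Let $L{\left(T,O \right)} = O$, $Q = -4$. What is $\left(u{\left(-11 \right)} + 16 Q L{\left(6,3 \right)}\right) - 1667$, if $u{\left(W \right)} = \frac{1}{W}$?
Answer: $- \frac{20450}{11} \approx -1859.1$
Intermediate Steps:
$\left(u{\left(-11 \right)} + 16 Q L{\left(6,3 \right)}\right) - 1667 = \left(\frac{1}{-11} + 16 \left(-4\right) 3\right) - 1667 = \left(- \frac{1}{11} - 192\right) - 1667 = - \frac{2113}{11} - 1667 = - \frac{20450}{11}$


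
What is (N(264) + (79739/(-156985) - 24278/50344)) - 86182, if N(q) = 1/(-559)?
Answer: -190374710307966237/2208959168780 ≈ -86183.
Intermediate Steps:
N(q) = -1/559
(N(264) + (79739/(-156985) - 24278/50344)) - 86182 = (-1/559 + (79739/(-156985) - 24278/50344)) - 86182 = (-1/559 + (79739*(-1/156985) - 24278*1/50344)) - 86182 = (-1/559 + (-79739/156985 - 12139/25172)) - 86182 = (-1/559 - 3912831023/3951626420) - 86182 = -2191224168277/2208959168780 - 86182 = -190374710307966237/2208959168780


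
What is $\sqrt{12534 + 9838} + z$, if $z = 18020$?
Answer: $18020 + 2 \sqrt{5593} \approx 18170.0$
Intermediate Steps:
$\sqrt{12534 + 9838} + z = \sqrt{12534 + 9838} + 18020 = \sqrt{22372} + 18020 = 2 \sqrt{5593} + 18020 = 18020 + 2 \sqrt{5593}$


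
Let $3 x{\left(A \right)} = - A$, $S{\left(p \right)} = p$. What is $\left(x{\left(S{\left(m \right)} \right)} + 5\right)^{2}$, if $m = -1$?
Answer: $\frac{256}{9} \approx 28.444$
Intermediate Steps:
$x{\left(A \right)} = - \frac{A}{3}$ ($x{\left(A \right)} = \frac{\left(-1\right) A}{3} = - \frac{A}{3}$)
$\left(x{\left(S{\left(m \right)} \right)} + 5\right)^{2} = \left(\left(- \frac{1}{3}\right) \left(-1\right) + 5\right)^{2} = \left(\frac{1}{3} + 5\right)^{2} = \left(\frac{16}{3}\right)^{2} = \frac{256}{9}$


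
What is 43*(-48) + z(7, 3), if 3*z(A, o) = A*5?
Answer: -6157/3 ≈ -2052.3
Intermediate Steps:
z(A, o) = 5*A/3 (z(A, o) = (A*5)/3 = (5*A)/3 = 5*A/3)
43*(-48) + z(7, 3) = 43*(-48) + (5/3)*7 = -2064 + 35/3 = -6157/3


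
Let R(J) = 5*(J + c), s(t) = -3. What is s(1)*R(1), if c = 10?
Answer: -165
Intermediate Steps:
R(J) = 50 + 5*J (R(J) = 5*(J + 10) = 5*(10 + J) = 50 + 5*J)
s(1)*R(1) = -3*(50 + 5*1) = -3*(50 + 5) = -3*55 = -165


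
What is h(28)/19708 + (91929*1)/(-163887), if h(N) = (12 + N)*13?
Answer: -11067407/20704391 ≈ -0.53454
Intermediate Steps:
h(N) = 156 + 13*N
h(28)/19708 + (91929*1)/(-163887) = (156 + 13*28)/19708 + (91929*1)/(-163887) = (156 + 364)*(1/19708) + 91929*(-1/163887) = 520*(1/19708) - 30643/54629 = 10/379 - 30643/54629 = -11067407/20704391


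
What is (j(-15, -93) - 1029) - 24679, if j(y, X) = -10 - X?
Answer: -25625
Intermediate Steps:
(j(-15, -93) - 1029) - 24679 = ((-10 - 1*(-93)) - 1029) - 24679 = ((-10 + 93) - 1029) - 24679 = (83 - 1029) - 24679 = -946 - 24679 = -25625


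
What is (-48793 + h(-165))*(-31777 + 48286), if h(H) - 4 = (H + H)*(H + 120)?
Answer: -560298951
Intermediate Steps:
h(H) = 4 + 2*H*(120 + H) (h(H) = 4 + (H + H)*(H + 120) = 4 + (2*H)*(120 + H) = 4 + 2*H*(120 + H))
(-48793 + h(-165))*(-31777 + 48286) = (-48793 + (4 + 2*(-165)² + 240*(-165)))*(-31777 + 48286) = (-48793 + (4 + 2*27225 - 39600))*16509 = (-48793 + (4 + 54450 - 39600))*16509 = (-48793 + 14854)*16509 = -33939*16509 = -560298951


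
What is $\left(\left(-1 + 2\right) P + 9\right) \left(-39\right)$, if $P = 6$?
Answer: $-585$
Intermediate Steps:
$\left(\left(-1 + 2\right) P + 9\right) \left(-39\right) = \left(\left(-1 + 2\right) 6 + 9\right) \left(-39\right) = \left(1 \cdot 6 + 9\right) \left(-39\right) = \left(6 + 9\right) \left(-39\right) = 15 \left(-39\right) = -585$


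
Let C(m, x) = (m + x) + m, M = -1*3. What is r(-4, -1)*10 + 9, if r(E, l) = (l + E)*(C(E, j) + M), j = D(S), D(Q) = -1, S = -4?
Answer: 609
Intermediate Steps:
M = -3
j = -1
C(m, x) = x + 2*m
r(E, l) = (-4 + 2*E)*(E + l) (r(E, l) = (l + E)*((-1 + 2*E) - 3) = (E + l)*(-4 + 2*E) = (-4 + 2*E)*(E + l))
r(-4, -1)*10 + 9 = (-4*(-4) - 4*(-1) + 2*(-4)² + 2*(-4)*(-1))*10 + 9 = (16 + 4 + 2*16 + 8)*10 + 9 = (16 + 4 + 32 + 8)*10 + 9 = 60*10 + 9 = 600 + 9 = 609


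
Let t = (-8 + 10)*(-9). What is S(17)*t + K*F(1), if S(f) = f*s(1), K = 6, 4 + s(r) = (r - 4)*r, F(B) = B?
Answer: 2148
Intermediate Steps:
s(r) = -4 + r*(-4 + r) (s(r) = -4 + (r - 4)*r = -4 + (-4 + r)*r = -4 + r*(-4 + r))
S(f) = -7*f (S(f) = f*(-4 + 1² - 4*1) = f*(-4 + 1 - 4) = f*(-7) = -7*f)
t = -18 (t = 2*(-9) = -18)
S(17)*t + K*F(1) = -7*17*(-18) + 6*1 = -119*(-18) + 6 = 2142 + 6 = 2148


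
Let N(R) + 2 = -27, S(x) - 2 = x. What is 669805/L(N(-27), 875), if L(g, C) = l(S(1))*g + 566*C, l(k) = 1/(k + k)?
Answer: 4018830/2971471 ≈ 1.3525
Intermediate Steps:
S(x) = 2 + x
N(R) = -29 (N(R) = -2 - 27 = -29)
l(k) = 1/(2*k)
L(g, C) = 566*C + g/6 (L(g, C) = (1/(2*(2 + 1)))*g + 566*C = ((½)/3)*g + 566*C = ((½)*(⅓))*g + 566*C = g/6 + 566*C = 566*C + g/6)
669805/L(N(-27), 875) = 669805/(566*875 + (⅙)*(-29)) = 669805/(495250 - 29/6) = 669805/(2971471/6) = 669805*(6/2971471) = 4018830/2971471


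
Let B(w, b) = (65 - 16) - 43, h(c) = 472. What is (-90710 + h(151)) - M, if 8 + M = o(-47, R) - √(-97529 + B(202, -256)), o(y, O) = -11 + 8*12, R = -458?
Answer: -90315 + I*√97523 ≈ -90315.0 + 312.29*I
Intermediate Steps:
B(w, b) = 6 (B(w, b) = 49 - 43 = 6)
o(y, O) = 85 (o(y, O) = -11 + 96 = 85)
M = 77 - I*√97523 (M = -8 + (85 - √(-97529 + 6)) = -8 + (85 - √(-97523)) = -8 + (85 - I*√97523) = 77 - I*√97523 ≈ 77.0 - 312.29*I)
(-90710 + h(151)) - M = (-90710 + 472) - (77 - I*√97523) = -90238 + (-77 + I*√97523) = -90315 + I*√97523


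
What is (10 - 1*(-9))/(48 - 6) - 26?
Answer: -1073/42 ≈ -25.548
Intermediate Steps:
(10 - 1*(-9))/(48 - 6) - 26 = (10 + 9)/42 - 26 = 19*(1/42) - 26 = 19/42 - 26 = -1073/42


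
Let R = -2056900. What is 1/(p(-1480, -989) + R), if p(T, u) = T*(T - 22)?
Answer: 1/166060 ≈ 6.0219e-6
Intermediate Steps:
p(T, u) = T*(-22 + T)
1/(p(-1480, -989) + R) = 1/(-1480*(-22 - 1480) - 2056900) = 1/(-1480*(-1502) - 2056900) = 1/(2222960 - 2056900) = 1/166060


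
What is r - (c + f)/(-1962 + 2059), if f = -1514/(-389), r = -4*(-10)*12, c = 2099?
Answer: 17293815/37733 ≈ 458.32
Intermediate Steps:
r = 480 (r = 40*12 = 480)
f = 1514/389 (f = -1514*(-1/389) = 1514/389 ≈ 3.8920)
r - (c + f)/(-1962 + 2059) = 480 - (2099 + 1514/389)/(-1962 + 2059) = 480 - 818025/(389*97) = 480 - 1*818025/37733 = 480 - 818025/37733 = 17293815/37733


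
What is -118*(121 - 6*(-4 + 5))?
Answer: -13570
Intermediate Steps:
-118*(121 - 6*(-4 + 5)) = -118*(121 - 6*1) = -118*(121 - 6) = -118*115 = -13570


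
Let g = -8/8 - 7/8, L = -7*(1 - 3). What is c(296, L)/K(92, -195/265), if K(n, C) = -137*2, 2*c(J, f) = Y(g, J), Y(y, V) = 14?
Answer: -7/274 ≈ -0.025547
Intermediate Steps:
L = 14 (L = -7*(-2) = 14)
g = -15/8 (g = -8*⅛ - 7*⅛ = -1 - 7/8 = -15/8 ≈ -1.8750)
c(J, f) = 7 (c(J, f) = (½)*14 = 7)
K(n, C) = -274
c(296, L)/K(92, -195/265) = 7/(-274) = 7*(-1/274) = -7/274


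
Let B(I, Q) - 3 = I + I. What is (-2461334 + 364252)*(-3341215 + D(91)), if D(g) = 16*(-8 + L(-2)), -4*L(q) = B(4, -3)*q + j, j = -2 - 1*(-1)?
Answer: 7006877329582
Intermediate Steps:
j = -1 (j = -2 + 1 = -1)
B(I, Q) = 3 + 2*I (B(I, Q) = 3 + (I + I) = 3 + 2*I)
L(q) = 1/4 - 11*q/4 (L(q) = -((3 + 2*4)*q - 1)/4 = -((3 + 8)*q - 1)/4 = -(11*q - 1)/4 = -(-1 + 11*q)/4 = 1/4 - 11*q/4)
D(g) = -36 (D(g) = 16*(-8 + (1/4 - 11/4*(-2))) = 16*(-8 + (1/4 + 11/2)) = 16*(-8 + 23/4) = 16*(-9/4) = -36)
(-2461334 + 364252)*(-3341215 + D(91)) = (-2461334 + 364252)*(-3341215 - 36) = -2097082*(-3341251) = 7006877329582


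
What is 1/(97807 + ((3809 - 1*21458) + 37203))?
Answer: 1/117361 ≈ 8.5207e-6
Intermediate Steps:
1/(97807 + ((3809 - 1*21458) + 37203)) = 1/(97807 + ((3809 - 21458) + 37203)) = 1/(97807 + (-17649 + 37203)) = 1/(97807 + 19554) = 1/117361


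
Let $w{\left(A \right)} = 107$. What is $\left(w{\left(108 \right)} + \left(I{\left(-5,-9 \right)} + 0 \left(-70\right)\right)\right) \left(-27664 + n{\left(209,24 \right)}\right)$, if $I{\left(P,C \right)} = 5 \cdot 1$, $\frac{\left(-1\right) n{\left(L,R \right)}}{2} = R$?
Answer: $-3103744$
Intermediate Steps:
$n{\left(L,R \right)} = - 2 R$
$I{\left(P,C \right)} = 5$
$\left(w{\left(108 \right)} + \left(I{\left(-5,-9 \right)} + 0 \left(-70\right)\right)\right) \left(-27664 + n{\left(209,24 \right)}\right) = \left(107 + \left(5 + 0 \left(-70\right)\right)\right) \left(-27664 - 48\right) = \left(107 + \left(5 + 0\right)\right) \left(-27664 - 48\right) = \left(107 + 5\right) \left(-27712\right) = 112 \left(-27712\right) = -3103744$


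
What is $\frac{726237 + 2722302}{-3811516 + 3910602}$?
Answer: $\frac{3448539}{99086} \approx 34.803$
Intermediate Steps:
$\frac{726237 + 2722302}{-3811516 + 3910602} = \frac{3448539}{99086}$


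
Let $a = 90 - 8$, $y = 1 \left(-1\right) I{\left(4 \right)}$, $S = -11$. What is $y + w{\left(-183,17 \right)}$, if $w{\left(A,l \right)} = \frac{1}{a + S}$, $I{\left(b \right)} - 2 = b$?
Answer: $- \frac{425}{71} \approx -5.9859$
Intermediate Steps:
$I{\left(b \right)} = 2 + b$
$y = -6$ ($y = 1 \left(-1\right) \left(2 + 4\right) = \left(-1\right) 6 = -6$)
$a = 82$
$w{\left(A,l \right)} = \frac{1}{71}$ ($w{\left(A,l \right)} = \frac{1}{82 - 11} = \frac{1}{71}$)
$y + w{\left(-183,17 \right)} = -6 + \frac{1}{71} = - \frac{425}{71}$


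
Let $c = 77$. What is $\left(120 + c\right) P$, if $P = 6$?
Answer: $1182$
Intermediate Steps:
$\left(120 + c\right) P = \left(120 + 77\right) 6 = 197 \cdot 6 = 1182$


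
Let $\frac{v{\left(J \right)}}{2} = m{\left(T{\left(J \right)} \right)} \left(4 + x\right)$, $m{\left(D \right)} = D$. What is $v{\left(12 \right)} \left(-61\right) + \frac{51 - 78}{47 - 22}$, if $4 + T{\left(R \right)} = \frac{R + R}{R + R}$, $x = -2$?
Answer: $\frac{18273}{25} \approx 730.92$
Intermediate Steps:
$T{\left(R \right)} = -3$ ($T{\left(R \right)} = -4 + \frac{R + R}{R + R} = -4 + \frac{2 R}{2 R} = -4 + 2 R \frac{1}{2 R} = -4 + 1 = -3$)
$v{\left(J \right)} = -12$ ($v{\left(J \right)} = 2 \left(- 3 \left(4 - 2\right)\right) = 2 \left(\left(-3\right) 2\right) = 2 \left(-6\right) = -12$)
$v{\left(12 \right)} \left(-61\right) + \frac{51 - 78}{47 - 22} = \left(-12\right) \left(-61\right) + \frac{51 - 78}{47 - 22} = 732 - \frac{27}{25} = \frac{18273}{25}$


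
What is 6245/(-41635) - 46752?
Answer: -389305153/8327 ≈ -46752.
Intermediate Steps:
6245/(-41635) - 46752 = 6245*(-1/41635) - 46752 = -1249/8327 - 46752 = -389305153/8327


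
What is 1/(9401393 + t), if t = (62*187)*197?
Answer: 1/11685411 ≈ 8.5577e-8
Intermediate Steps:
t = 2284018 (t = 11594*197 = 2284018)
1/(9401393 + t) = 1/(9401393 + 2284018) = 1/11685411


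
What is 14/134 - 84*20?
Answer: -112553/67 ≈ -1679.9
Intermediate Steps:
14/134 - 84*20 = 14*(1/134) - 1680 = 7/67 - 1680 = -112553/67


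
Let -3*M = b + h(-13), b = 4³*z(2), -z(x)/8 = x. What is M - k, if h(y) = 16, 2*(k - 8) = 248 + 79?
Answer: 329/2 ≈ 164.50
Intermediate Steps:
k = 343/2 (k = 8 + (248 + 79)/2 = 8 + (½)*327 = 8 + 327/2 = 343/2 ≈ 171.50)
z(x) = -8*x
b = -1024 (b = 4³*(-8*2) = 64*(-16) = -1024)
M = 336 (M = -(-1024 + 16)/3 = -⅓*(-1008) = 336)
M - k = 336 - 1*343/2 = 336 - 343/2 = 329/2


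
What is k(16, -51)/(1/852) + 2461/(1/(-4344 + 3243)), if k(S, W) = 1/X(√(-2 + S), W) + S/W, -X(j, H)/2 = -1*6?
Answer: -46065874/17 ≈ -2.7098e+6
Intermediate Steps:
X(j, H) = 12 (X(j, H) = -(-2)*6 = -2*(-6) = 12)
k(S, W) = 1/12 + S/W
k(16, -51)/(1/852) + 2461/(1/(-4344 + 3243)) = ((16 + (1/12)*(-51))/(-51))/(1/852) + 2461/(1/(-4344 + 3243)) = (-(16 - 17/4)/51)/(1/852) + 2461/(1/(-1101)) = -1/51*47/4*852 + 2461/(-1/1101) = -47/204*852 + 2461*(-1101) = -3337/17 - 2709561 = -46065874/17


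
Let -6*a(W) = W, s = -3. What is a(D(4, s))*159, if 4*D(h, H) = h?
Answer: -53/2 ≈ -26.500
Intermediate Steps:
D(h, H) = h/4
a(W) = -W/6
a(D(4, s))*159 = -4/24*159 = -1/6*1*159 = -1/6*159 = -53/2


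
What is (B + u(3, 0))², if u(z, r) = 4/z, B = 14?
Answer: 2116/9 ≈ 235.11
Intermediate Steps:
(B + u(3, 0))² = (14 + 4/3)² = (46/3)² = 2116/9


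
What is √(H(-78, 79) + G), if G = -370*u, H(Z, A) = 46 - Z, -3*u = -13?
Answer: I*√13314/3 ≈ 38.462*I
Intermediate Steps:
u = 13/3 (u = -⅓*(-13) = 13/3 ≈ 4.3333)
G = -4810/3 (G = -370*13/3 = -4810/3 ≈ -1603.3)
√(H(-78, 79) + G) = √((46 - 1*(-78)) - 4810/3) = √((46 + 78) - 4810/3) = √(124 - 4810/3) = √(-4438/3) = I*√13314/3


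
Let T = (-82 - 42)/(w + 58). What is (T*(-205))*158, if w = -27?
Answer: 129560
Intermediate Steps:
T = -4 (T = (-82 - 42)/(-27 + 58) = -124/31 = -124*1/31 = -4)
(T*(-205))*158 = -4*(-205)*158 = 820*158 = 129560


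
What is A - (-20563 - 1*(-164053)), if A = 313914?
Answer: 170424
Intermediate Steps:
A - (-20563 - 1*(-164053)) = 313914 - (-20563 - 1*(-164053)) = 313914 - (-20563 + 164053) = 313914 - 1*143490 = 313914 - 143490 = 170424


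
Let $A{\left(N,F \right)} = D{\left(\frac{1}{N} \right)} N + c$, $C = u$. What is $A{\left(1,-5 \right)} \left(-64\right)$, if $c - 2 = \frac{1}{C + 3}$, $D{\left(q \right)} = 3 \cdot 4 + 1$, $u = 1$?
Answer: $-976$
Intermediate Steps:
$D{\left(q \right)} = 13$ ($D{\left(q \right)} = 12 + 1 = 13$)
$C = 1$
$c = \frac{9}{4}$ ($c = 2 + \frac{1}{1 + 3} = 2 + \frac{1}{4} = \frac{9}{4} \approx 2.25$)
$A{\left(N,F \right)} = \frac{9}{4} + 13 N$ ($A{\left(N,F \right)} = 13 N + \frac{9}{4} = \frac{9}{4} + 13 N$)
$A{\left(1,-5 \right)} \left(-64\right) = \left(\frac{9}{4} + 13 \cdot 1\right) \left(-64\right) = \left(\frac{9}{4} + 13\right) \left(-64\right) = \frac{61}{4} \left(-64\right) = -976$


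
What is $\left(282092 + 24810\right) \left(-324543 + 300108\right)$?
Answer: $-7499150370$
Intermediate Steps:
$\left(282092 + 24810\right) \left(-324543 + 300108\right) = 306902 \left(-24435\right) = -7499150370$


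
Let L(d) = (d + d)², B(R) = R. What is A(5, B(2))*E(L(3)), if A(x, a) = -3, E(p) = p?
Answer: -108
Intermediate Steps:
L(d) = 4*d² (L(d) = (2*d)² = 4*d²)
A(5, B(2))*E(L(3)) = -12*3² = -12*9 = -3*36 = -108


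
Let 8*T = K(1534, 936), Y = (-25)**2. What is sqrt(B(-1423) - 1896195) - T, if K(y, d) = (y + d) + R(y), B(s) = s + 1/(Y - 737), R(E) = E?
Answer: -1001/2 + 13*I*sqrt(8803151)/28 ≈ -500.5 + 1377.5*I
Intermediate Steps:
Y = 625
B(s) = -1/112 + s (B(s) = s + 1/(625 - 737) = s + 1/(-112) = s - 1/112 = -1/112 + s)
K(y, d) = d + 2*y (K(y, d) = (y + d) + y = (d + y) + y = d + 2*y)
T = 1001/2 (T = (936 + 2*1534)/8 = (936 + 3068)/8 = (1/8)*4004 = 1001/2 ≈ 500.50)
sqrt(B(-1423) - 1896195) - T = sqrt((-1/112 - 1423) - 1896195) - 1*1001/2 = sqrt(-159377/112 - 1896195) - 1001/2 = sqrt(-212533217/112) - 1001/2 = 13*I*sqrt(8803151)/28 - 1001/2 = -1001/2 + 13*I*sqrt(8803151)/28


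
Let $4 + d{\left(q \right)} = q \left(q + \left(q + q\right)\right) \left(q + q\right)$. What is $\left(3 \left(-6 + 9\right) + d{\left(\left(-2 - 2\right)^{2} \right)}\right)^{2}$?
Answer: $604225561$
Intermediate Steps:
$d{\left(q \right)} = -4 + 6 q^{3}$ ($d{\left(q \right)} = -4 + q \left(q + \left(q + q\right)\right) \left(q + q\right) = -4 + q \left(q + 2 q\right) 2 q = -4 + q 3 q 2 q = -4 + q 6 q^{2} = -4 + 6 q^{3}$)
$\left(3 \left(-6 + 9\right) + d{\left(\left(-2 - 2\right)^{2} \right)}\right)^{2} = \left(3 \left(-6 + 9\right) - \left(4 - 6 \left(\left(-2 - 2\right)^{2}\right)^{3}\right)\right)^{2} = \left(3 \cdot 3 - \left(4 - 6 \left(\left(-4\right)^{2}\right)^{3}\right)\right)^{2} = \left(9 - \left(4 - 6 \cdot 16^{3}\right)\right)^{2} = \left(9 + \left(-4 + 6 \cdot 4096\right)\right)^{2} = \left(9 + \left(-4 + 24576\right)\right)^{2} = \left(9 + 24572\right)^{2} = 24581^{2} = 604225561$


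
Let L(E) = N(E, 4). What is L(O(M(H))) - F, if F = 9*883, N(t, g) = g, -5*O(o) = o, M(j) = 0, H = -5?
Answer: -7943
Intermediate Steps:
O(o) = -o/5
F = 7947
L(E) = 4
L(O(M(H))) - F = 4 - 1*7947 = 4 - 7947 = -7943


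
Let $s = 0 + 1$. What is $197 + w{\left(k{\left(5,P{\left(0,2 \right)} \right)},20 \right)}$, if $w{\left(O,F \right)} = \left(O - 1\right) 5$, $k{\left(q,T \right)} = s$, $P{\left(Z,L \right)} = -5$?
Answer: $197$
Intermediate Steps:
$s = 1$
$k{\left(q,T \right)} = 1$
$w{\left(O,F \right)} = -5 + 5 O$ ($w{\left(O,F \right)} = \left(-1 + O\right) 5 = -5 + 5 O$)
$197 + w{\left(k{\left(5,P{\left(0,2 \right)} \right)},20 \right)} = 197 + \left(-5 + 5 \cdot 1\right) = 197 + \left(-5 + 5\right) = 197 + 0 = 197$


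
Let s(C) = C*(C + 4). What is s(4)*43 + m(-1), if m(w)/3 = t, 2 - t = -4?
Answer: 1394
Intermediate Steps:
t = 6 (t = 2 - 1*(-4) = 2 + 4 = 6)
m(w) = 18 (m(w) = 3*6 = 18)
s(C) = C*(4 + C)
s(4)*43 + m(-1) = (4*(4 + 4))*43 + 18 = (4*8)*43 + 18 = 32*43 + 18 = 1376 + 18 = 1394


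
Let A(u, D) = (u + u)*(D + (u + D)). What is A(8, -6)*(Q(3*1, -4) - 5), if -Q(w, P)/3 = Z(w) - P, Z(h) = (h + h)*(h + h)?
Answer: 8000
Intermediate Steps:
Z(h) = 4*h² (Z(h) = (2*h)*(2*h) = 4*h²)
Q(w, P) = -12*w² + 3*P (Q(w, P) = -3*(4*w² - P) = -3*(-P + 4*w²) = -12*w² + 3*P)
A(u, D) = 2*u*(u + 2*D) (A(u, D) = (2*u)*(D + (D + u)) = (2*u)*(u + 2*D) = 2*u*(u + 2*D))
A(8, -6)*(Q(3*1, -4) - 5) = (2*8*(8 + 2*(-6)))*((-12*(3*1)² + 3*(-4)) - 5) = (2*8*(8 - 12))*((-12*3² - 12) - 5) = (2*8*(-4))*((-12*9 - 12) - 5) = -64*((-108 - 12) - 5) = -64*(-120 - 5) = -64*(-125) = 8000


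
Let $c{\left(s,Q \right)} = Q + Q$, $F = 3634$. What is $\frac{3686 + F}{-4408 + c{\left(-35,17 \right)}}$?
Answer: $- \frac{1220}{729} \approx -1.6735$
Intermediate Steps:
$c{\left(s,Q \right)} = 2 Q$
$\frac{3686 + F}{-4408 + c{\left(-35,17 \right)}} = \frac{3686 + 3634}{-4408 + 2 \cdot 17} = \frac{7320}{-4408 + 34} = \frac{7320}{-4374} = 7320 \left(- \frac{1}{4374}\right) = - \frac{1220}{729}$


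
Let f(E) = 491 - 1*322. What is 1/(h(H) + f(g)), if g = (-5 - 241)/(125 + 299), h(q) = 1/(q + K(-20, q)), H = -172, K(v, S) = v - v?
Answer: 172/29067 ≈ 0.0059174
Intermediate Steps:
K(v, S) = 0
h(q) = 1/q (h(q) = 1/(q + 0) = 1/q)
g = -123/212 (g = -246/424 = -246*1/424 = -123/212 ≈ -0.58019)
f(E) = 169 (f(E) = 491 - 322 = 169)
1/(h(H) + f(g)) = 1/(1/(-172) + 169) = 1/(-1/172 + 169) = 1/(29067/172) = 172/29067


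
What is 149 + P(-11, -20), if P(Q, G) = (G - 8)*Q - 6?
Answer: 451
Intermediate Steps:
P(Q, G) = -6 + Q*(-8 + G) (P(Q, G) = (-8 + G)*Q - 6 = Q*(-8 + G) - 6 = -6 + Q*(-8 + G))
149 + P(-11, -20) = 149 + (-6 - 8*(-11) - 20*(-11)) = 149 + (-6 + 88 + 220) = 149 + 302 = 451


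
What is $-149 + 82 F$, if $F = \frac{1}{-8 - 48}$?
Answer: $- \frac{4213}{28} \approx -150.46$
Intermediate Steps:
$F = - \frac{1}{56}$ ($F = \frac{1}{-8 - 48} = \frac{1}{-56} = - \frac{1}{56} \approx -0.017857$)
$-149 + 82 F = -149 + 82 \left(- \frac{1}{56}\right) = -149 - \frac{41}{28} = - \frac{4213}{28}$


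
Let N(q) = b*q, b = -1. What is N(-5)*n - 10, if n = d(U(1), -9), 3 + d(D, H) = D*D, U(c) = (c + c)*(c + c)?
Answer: 55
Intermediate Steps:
U(c) = 4*c² (U(c) = (2*c)*(2*c) = 4*c²)
N(q) = -q
d(D, H) = -3 + D² (d(D, H) = -3 + D*D = -3 + D²)
n = 13 (n = -3 + (4*1²)² = -3 + (4*1)² = -3 + 4² = -3 + 16 = 13)
N(-5)*n - 10 = -1*(-5)*13 - 10 = 5*13 - 10 = 65 - 10 = 55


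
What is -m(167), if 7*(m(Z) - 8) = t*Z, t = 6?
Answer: -1058/7 ≈ -151.14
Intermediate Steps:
m(Z) = 8 + 6*Z/7 (m(Z) = 8 + (6*Z)/7 = 8 + 6*Z/7)
-m(167) = -(8 + (6/7)*167) = -(8 + 1002/7) = -1*1058/7 = -1058/7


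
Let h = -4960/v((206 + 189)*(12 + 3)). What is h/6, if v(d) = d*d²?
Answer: -496/124800496875 ≈ -3.9743e-9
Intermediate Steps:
v(d) = d³
h = -992/41600165625 (h = -4960*1/((12 + 3)³*(206 + 189)³) = -4960/((395*15)³) = -4960/(5925³) = -4960/208000828125 = -4960*1/208000828125 = -992/41600165625 ≈ -2.3846e-8)
h/6 = -992/41600165625/6 = -992/41600165625*⅙ = -496/124800496875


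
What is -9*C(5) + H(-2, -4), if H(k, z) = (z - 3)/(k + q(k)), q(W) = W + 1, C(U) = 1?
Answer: -20/3 ≈ -6.6667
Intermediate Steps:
q(W) = 1 + W
H(k, z) = (-3 + z)/(1 + 2*k) (H(k, z) = (z - 3)/(k + (1 + k)) = (-3 + z)/(1 + 2*k))
-9*C(5) + H(-2, -4) = -9*1 + (-3 - 4)/(1 + 2*(-2)) = -9 - 7/(1 - 4) = -9 - 7/(-3) = -9 - ⅓*(-7) = -9 + 7/3 = -20/3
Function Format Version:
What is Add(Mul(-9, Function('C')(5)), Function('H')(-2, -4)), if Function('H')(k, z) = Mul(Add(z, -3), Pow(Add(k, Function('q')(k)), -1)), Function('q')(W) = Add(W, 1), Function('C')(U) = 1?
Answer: Rational(-20, 3) ≈ -6.6667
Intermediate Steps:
Function('q')(W) = Add(1, W)
Function('H')(k, z) = Mul(Pow(Add(1, Mul(2, k)), -1), Add(-3, z)) (Function('H')(k, z) = Mul(Add(z, -3), Pow(Add(k, Add(1, k)), -1)) = Mul(Add(-3, z), Pow(Add(1, Mul(2, k)), -1)) = Mul(Pow(Add(1, Mul(2, k)), -1), Add(-3, z)))
Add(Mul(-9, Function('C')(5)), Function('H')(-2, -4)) = Add(Mul(-9, 1), Mul(Pow(Add(1, Mul(2, -2)), -1), Add(-3, -4))) = Add(-9, Mul(Pow(Add(1, -4), -1), -7)) = Add(-9, Mul(Pow(-3, -1), -7)) = Add(-9, Mul(Rational(-1, 3), -7)) = Add(-9, Rational(7, 3)) = Rational(-20, 3)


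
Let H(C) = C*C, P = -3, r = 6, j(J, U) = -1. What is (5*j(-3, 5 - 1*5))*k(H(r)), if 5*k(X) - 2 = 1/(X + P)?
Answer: -67/33 ≈ -2.0303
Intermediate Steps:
H(C) = C**2
k(X) = 2/5 + 1/(5*(-3 + X)) (k(X) = 2/5 + 1/(5*(X - 3)) = 2/5 + 1/(5*(-3 + X)))
(5*j(-3, 5 - 1*5))*k(H(r)) = (5*(-1))*((-5 + 2*6**2)/(5*(-3 + 6**2))) = -(-5 + 2*36)/(-3 + 36) = -(-5 + 72)/33 = -67/33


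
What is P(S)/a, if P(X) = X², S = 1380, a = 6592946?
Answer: 952200/3296473 ≈ 0.28885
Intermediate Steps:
P(S)/a = 1380²/6592946 = 1904400*(1/6592946) = 952200/3296473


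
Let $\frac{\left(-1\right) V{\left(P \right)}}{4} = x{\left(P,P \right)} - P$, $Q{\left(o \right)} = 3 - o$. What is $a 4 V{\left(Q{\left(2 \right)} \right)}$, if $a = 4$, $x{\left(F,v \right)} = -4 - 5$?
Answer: $640$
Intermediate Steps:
$x{\left(F,v \right)} = -9$
$V{\left(P \right)} = 36 + 4 P$ ($V{\left(P \right)} = - 4 \left(-9 - P\right) = 36 + 4 P$)
$a 4 V{\left(Q{\left(2 \right)} \right)} = 4 \cdot 4 \left(36 + 4 \left(3 - 2\right)\right) = 16 \left(36 + 4 \left(3 - 2\right)\right) = 16 \left(36 + 4 \cdot 1\right) = 16 \left(36 + 4\right) = 16 \cdot 40 = 640$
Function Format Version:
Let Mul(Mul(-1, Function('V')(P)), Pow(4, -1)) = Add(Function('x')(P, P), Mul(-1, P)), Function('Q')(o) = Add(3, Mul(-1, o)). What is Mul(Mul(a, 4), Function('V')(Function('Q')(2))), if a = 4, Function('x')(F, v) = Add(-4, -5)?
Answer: 640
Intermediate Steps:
Function('x')(F, v) = -9
Function('V')(P) = Add(36, Mul(4, P)) (Function('V')(P) = Mul(-4, Add(-9, Mul(-1, P))) = Add(36, Mul(4, P)))
Mul(Mul(a, 4), Function('V')(Function('Q')(2))) = Mul(Mul(4, 4), Add(36, Mul(4, Add(3, Mul(-1, 2))))) = Mul(16, Add(36, Mul(4, Add(3, -2)))) = Mul(16, Add(36, Mul(4, 1))) = Mul(16, Add(36, 4)) = Mul(16, 40) = 640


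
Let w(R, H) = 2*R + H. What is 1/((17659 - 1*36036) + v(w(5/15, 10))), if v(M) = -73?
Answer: -1/18450 ≈ -5.4201e-5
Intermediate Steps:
w(R, H) = H + 2*R
1/((17659 - 1*36036) + v(w(5/15, 10))) = 1/((17659 - 1*36036) - 73) = 1/((17659 - 36036) - 73) = 1/(-18377 - 73) = 1/(-18450) = -1/18450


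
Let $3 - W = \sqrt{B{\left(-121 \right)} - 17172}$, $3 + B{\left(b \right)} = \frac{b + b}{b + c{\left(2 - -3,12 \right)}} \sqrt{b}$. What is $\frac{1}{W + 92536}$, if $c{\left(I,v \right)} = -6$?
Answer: $\frac{127}{11752453 - \sqrt{127} \sqrt{-2181225 + 2662 i}} \approx 1.0806 \cdot 10^{-5} + 1.5304 \cdot 10^{-8} i$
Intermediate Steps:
$B{\left(b \right)} = -3 + \frac{2 b^{\frac{3}{2}}}{-6 + b}$ ($B{\left(b \right)} = -3 + \frac{b + b}{b - 6} \sqrt{b} = -3 + \frac{2 b}{-6 + b} \sqrt{b} = -3 + \frac{2 b^{\frac{3}{2}}}{-6 + b}$)
$W = 3 - \sqrt{-17175 + \frac{2662 i}{127}}$ ($W = 3 - \sqrt{\frac{18 - -363 + 2 \left(-121\right)^{\frac{3}{2}}}{-6 - 121} - 17172} = 3 - \sqrt{\frac{18 + 363 + 2 \left(- 1331 i\right)}{-127} - 17172} = 3 - \sqrt{- \frac{18 + 363 - 2662 i}{127} - 17172} = 3 - \sqrt{- \frac{381 - 2662 i}{127} - 17172} = 3 - \sqrt{\left(-3 + \frac{2662 i}{127}\right) - 17172} = 3 - \sqrt{-17175 + \frac{2662 i}{127}} \approx 2.92 - 131.05 i$)
$\frac{1}{W + 92536} = \frac{1}{\left(3 - \frac{\sqrt{-277015575 + 338074 i}}{127}\right) + 92536} = \frac{1}{92539 - \frac{\sqrt{-277015575 + 338074 i}}{127}}$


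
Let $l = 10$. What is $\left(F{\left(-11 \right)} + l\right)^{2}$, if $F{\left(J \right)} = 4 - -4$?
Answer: $324$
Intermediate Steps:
$F{\left(J \right)} = 8$ ($F{\left(J \right)} = 4 + 4 = 8$)
$\left(F{\left(-11 \right)} + l\right)^{2} = \left(8 + 10\right)^{2} = 18^{2} = 324$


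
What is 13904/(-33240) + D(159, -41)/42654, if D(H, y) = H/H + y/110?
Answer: -108724067/259933476 ≈ -0.41828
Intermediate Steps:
D(H, y) = 1 + y/110 (D(H, y) = 1 + y*(1/110) = 1 + y/110)
13904/(-33240) + D(159, -41)/42654 = 13904/(-33240) + (1 + (1/110)*(-41))/42654 = 13904*(-1/33240) + (1 - 41/110)*(1/42654) = -1738/4155 + (69/110)*(1/42654) = -1738/4155 + 23/1563980 = -108724067/259933476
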